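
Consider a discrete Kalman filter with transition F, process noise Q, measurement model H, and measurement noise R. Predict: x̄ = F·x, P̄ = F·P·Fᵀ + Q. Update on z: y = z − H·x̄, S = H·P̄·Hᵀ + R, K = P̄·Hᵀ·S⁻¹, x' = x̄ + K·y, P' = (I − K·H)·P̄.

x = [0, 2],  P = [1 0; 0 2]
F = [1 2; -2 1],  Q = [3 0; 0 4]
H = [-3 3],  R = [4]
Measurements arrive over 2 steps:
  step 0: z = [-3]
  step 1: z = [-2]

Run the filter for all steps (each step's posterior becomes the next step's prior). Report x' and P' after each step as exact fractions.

step 0: x' = [287/83, 202/83], P' = [546/83 526/83; 526/83 542/83]
step 1: x' = [-35366/83069, -94776/83069], P' = [271674/83069 245062/83069; 245062/83069 255222/83069]

step 0: x̄ = F·x = [4, 2]
step 0: P̄ = F·P·Fᵀ + Q = [12 2; 2 10]
step 0: y = z − H·x̄ = [3]
step 0: S = H·P̄·Hᵀ + R = [166]
step 0: K = P̄·Hᵀ·S⁻¹ = [-15/83; 12/83]
step 0: x' = x̄ + K·y = [287/83, 202/83]
step 0: P' = (I − K·H)·P̄ = [546/83 526/83; 526/83 542/83]
step 1: x̄ = F·x = [691/83, -372/83]
step 1: P̄ = F·P·Fᵀ + Q = [5067/83 -1586/83; -1586/83 954/83]
step 1: y = z − H·x̄ = [3023/83]
step 1: S = H·P̄·Hᵀ + R = [83069/83]
step 1: K = P̄·Hᵀ·S⁻¹ = [-19959/83069; 7620/83069]
step 1: x' = x̄ + K·y = [-35366/83069, -94776/83069]
step 1: P' = (I − K·H)·P̄ = [271674/83069 245062/83069; 245062/83069 255222/83069]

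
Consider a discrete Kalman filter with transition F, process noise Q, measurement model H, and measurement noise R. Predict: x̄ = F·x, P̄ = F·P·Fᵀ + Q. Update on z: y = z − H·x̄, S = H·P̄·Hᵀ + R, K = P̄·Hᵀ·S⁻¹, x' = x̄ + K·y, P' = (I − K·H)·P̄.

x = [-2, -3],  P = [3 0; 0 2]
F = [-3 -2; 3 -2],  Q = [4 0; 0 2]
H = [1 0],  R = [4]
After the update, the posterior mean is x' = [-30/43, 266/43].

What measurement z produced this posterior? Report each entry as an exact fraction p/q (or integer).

x̄ = F·x = [12, 0]
P̄ = F·P·Fᵀ + Q = [39 -19; -19 37]
S = H·P̄·Hᵀ + R = [43]
K = P̄·Hᵀ·S⁻¹ = [39/43; -19/43]
x' − x̄ = [-546/43, 266/43] = K·y
y = (KᵀK)⁻¹·Kᵀ·(x' − x̄) = [-14]
z = y + H·x̄ = [-14] + [12] = [-2]

z = [-2]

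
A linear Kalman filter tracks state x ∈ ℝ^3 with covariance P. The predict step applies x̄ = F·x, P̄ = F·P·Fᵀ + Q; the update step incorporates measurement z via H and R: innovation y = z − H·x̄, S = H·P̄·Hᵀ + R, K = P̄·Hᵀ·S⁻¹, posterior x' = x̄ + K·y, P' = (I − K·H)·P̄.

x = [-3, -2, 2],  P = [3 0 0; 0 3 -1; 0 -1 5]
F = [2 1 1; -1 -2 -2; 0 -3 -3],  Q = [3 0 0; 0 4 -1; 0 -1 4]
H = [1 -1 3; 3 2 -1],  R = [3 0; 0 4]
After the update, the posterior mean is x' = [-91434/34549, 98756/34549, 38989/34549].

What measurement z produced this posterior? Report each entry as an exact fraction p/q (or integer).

x̄ = F·x = [-6, 3, 0]
P̄ = F·P·Fᵀ + Q = [21 -18 -18; -18 31 35; -18 35 58]
S = H·P̄·Hᵀ + R = [295 -54; -54 127]
K = P̄·Hᵀ·S⁻¹ = [525/34549 12465/34549; 5654/34549 -4941/34549; 13099/34549 -5856/34549]
x' − x̄ = [115860/34549, -4891/34549, 38989/34549] = K·y
y = (KᵀK)⁻¹·Kᵀ·(x' − x̄) = [7, 9]
z = y + H·x̄ = [7, 9] + [-9, -12] = [-2, -3]

z = [-2, -3]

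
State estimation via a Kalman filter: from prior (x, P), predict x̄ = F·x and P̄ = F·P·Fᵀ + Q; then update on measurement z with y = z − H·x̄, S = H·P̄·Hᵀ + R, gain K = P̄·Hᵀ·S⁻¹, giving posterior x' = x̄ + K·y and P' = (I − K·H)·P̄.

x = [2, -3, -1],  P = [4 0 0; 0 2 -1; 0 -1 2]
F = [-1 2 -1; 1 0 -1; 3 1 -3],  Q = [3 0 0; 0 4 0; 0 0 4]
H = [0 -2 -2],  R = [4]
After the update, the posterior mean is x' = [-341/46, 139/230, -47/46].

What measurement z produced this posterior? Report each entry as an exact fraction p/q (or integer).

x̄ = F·x = [-7, 3, 6]
P̄ = F·P·Fᵀ + Q = [21 0 5; 0 10 19; 5 19 66]
S = H·P̄·Hᵀ + R = [460]
K = P̄·Hᵀ·S⁻¹ = [-1/46; -29/230; -17/46]
x' − x̄ = [-19/46, -551/230, -323/46] = K·y
y = (KᵀK)⁻¹·Kᵀ·(x' − x̄) = [19]
z = y + H·x̄ = [19] + [-18] = [1]

z = [1]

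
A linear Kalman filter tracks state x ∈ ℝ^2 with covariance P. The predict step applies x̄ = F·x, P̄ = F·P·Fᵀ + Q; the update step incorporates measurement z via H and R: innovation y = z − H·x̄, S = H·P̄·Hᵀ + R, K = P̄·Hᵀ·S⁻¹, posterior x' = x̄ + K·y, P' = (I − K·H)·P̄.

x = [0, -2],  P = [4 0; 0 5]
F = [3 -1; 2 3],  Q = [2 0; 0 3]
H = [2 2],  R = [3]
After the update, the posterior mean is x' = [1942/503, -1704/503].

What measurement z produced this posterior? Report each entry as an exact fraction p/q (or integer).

z = [1]

x̄ = F·x = [2, -6]
P̄ = F·P·Fᵀ + Q = [43 9; 9 64]
S = H·P̄·Hᵀ + R = [503]
K = P̄·Hᵀ·S⁻¹ = [104/503; 146/503]
x' − x̄ = [936/503, 1314/503] = K·y
y = (KᵀK)⁻¹·Kᵀ·(x' − x̄) = [9]
z = y + H·x̄ = [9] + [-8] = [1]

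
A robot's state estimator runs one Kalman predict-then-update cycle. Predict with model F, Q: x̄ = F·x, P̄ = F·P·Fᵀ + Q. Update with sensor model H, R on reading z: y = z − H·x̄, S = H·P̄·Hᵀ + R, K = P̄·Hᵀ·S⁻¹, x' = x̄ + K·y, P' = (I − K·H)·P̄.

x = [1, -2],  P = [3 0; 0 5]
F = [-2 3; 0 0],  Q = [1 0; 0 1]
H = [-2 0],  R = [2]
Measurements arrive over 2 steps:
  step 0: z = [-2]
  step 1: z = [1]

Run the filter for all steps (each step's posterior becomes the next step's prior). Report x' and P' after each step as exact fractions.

step 0: x̄ = F·x = [-8, 0]
step 0: P̄ = F·P·Fᵀ + Q = [58 0; 0 1]
step 0: y = z − H·x̄ = [-18]
step 0: S = H·P̄·Hᵀ + R = [234]
step 0: K = P̄·Hᵀ·S⁻¹ = [-58/117; 0]
step 0: x' = x̄ + K·y = [12/13, 0]
step 0: P' = (I − K·H)·P̄ = [58/117 0; 0 1]
step 1: x̄ = F·x = [-24/13, 0]
step 1: P̄ = F·P·Fᵀ + Q = [1402/117 0; 0 1]
step 1: y = z − H·x̄ = [-35/13]
step 1: S = H·P̄·Hᵀ + R = [5842/117]
step 1: K = P̄·Hᵀ·S⁻¹ = [-1402/2921; 0]
step 1: x' = x̄ + K·y = [-1618/2921, 0]
step 1: P' = (I − K·H)·P̄ = [1402/2921 0; 0 1]

step 0: x' = [12/13, 0], P' = [58/117 0; 0 1]
step 1: x' = [-1618/2921, 0], P' = [1402/2921 0; 0 1]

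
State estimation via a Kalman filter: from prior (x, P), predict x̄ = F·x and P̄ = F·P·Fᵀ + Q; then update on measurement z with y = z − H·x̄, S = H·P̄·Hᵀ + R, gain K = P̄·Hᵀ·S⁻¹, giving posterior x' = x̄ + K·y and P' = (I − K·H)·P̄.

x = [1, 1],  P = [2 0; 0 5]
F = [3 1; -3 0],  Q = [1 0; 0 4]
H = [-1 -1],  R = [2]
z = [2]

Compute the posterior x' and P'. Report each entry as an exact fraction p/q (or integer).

x' = [5/2, -4]
P' = [21 -20; -20 62/3]

x̄ = F·x = [4, -3]
P̄ = F·P·Fᵀ + Q = [24 -18; -18 22]
y = z − H·x̄ = [3]
S = H·P̄·Hᵀ + R = [12]
K = P̄·Hᵀ·S⁻¹ = [-1/2; -1/3]
x' = x̄ + K·y = [5/2, -4]
P' = (I − K·H)·P̄ = [21 -20; -20 62/3]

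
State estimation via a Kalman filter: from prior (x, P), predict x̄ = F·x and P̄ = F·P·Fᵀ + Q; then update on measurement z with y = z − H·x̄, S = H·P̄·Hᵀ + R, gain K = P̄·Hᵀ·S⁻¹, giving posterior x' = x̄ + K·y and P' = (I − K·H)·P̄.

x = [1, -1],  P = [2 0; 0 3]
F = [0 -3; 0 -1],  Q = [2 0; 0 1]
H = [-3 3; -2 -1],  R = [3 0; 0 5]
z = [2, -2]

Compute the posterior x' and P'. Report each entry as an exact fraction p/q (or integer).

x' = [443/1331, 1126/1331]
P' = [705/1331 500/1331; 500/1331 685/1331]

x̄ = F·x = [3, 1]
P̄ = F·P·Fᵀ + Q = [29 9; 9 4]
y = z − H·x̄ = [8, 5]
S = H·P̄·Hᵀ + R = [138 135; 135 161]
K = P̄·Hᵀ·S⁻¹ = [-205/1331 -382/1331; 185/1331 -337/1331]
x' = x̄ + K·y = [443/1331, 1126/1331]
P' = (I − K·H)·P̄ = [705/1331 500/1331; 500/1331 685/1331]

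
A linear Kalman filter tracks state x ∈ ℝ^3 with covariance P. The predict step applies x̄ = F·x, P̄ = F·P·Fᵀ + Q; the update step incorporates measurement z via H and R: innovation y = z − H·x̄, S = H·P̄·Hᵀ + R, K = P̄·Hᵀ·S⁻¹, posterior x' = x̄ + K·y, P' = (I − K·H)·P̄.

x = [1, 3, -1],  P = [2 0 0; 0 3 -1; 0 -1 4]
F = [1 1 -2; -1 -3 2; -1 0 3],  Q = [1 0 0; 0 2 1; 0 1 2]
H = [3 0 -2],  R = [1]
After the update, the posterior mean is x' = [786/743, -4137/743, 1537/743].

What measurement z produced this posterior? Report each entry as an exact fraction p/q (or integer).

z = [-1]

x̄ = F·x = [6, -12, -4]
P̄ = F·P·Fᵀ + Q = [26 -35 -29; -35 59 36; -29 36 40]
S = H·P̄·Hᵀ + R = [743]
K = P̄·Hᵀ·S⁻¹ = [136/743; -177/743; -167/743]
x' − x̄ = [-3672/743, 4779/743, 4509/743] = K·y
y = (KᵀK)⁻¹·Kᵀ·(x' − x̄) = [-27]
z = y + H·x̄ = [-27] + [26] = [-1]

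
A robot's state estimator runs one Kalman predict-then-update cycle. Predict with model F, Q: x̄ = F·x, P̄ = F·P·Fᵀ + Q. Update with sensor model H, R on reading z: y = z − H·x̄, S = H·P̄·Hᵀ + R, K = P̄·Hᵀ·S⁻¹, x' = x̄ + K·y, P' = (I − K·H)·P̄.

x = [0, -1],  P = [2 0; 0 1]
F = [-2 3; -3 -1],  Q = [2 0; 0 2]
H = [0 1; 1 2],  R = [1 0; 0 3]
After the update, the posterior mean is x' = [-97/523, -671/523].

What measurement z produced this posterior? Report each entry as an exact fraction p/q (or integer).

x̄ = F·x = [-3, 1]
P̄ = F·P·Fᵀ + Q = [19 9; 9 21]
S = H·P̄·Hᵀ + R = [22 51; 51 142]
K = P̄·Hᵀ·S⁻¹ = [-609/523 355/523; 381/523 51/523]
x' − x̄ = [1472/523, -1194/523] = K·y
y = (KᵀK)⁻¹·Kᵀ·(x' − x̄) = [-3, -1]
z = y + H·x̄ = [-3, -1] + [1, -1] = [-2, -2]

z = [-2, -2]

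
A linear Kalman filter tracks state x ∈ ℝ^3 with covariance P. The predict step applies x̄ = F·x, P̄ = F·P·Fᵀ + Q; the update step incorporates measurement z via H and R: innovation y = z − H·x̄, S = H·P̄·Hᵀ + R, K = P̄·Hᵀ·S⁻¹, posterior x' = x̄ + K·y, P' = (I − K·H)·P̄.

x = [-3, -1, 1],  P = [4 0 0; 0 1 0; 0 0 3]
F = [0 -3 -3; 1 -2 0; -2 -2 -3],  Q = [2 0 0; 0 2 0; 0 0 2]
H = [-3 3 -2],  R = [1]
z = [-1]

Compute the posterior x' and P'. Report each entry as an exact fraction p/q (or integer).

x̄ = F·x = [0, -1, 5]
P̄ = F·P·Fᵀ + Q = [38 6 33; 6 10 -4; 33 -4 49]
y = z − H·x̄ = [12]
S = H·P̄·Hᵀ + R = [965]
K = P̄·Hᵀ·S⁻¹ = [-162/965; 4/193; -209/965]
x' = x̄ + K·y = [-1944/965, -145/193, 2317/965]
P' = (I − K·H)·P̄ = [10426/965 1806/193 -2013/965; 1806/193 1850/193 64/193; -2013/965 64/193 3604/965]

x' = [-1944/965, -145/193, 2317/965]
P' = [10426/965 1806/193 -2013/965; 1806/193 1850/193 64/193; -2013/965 64/193 3604/965]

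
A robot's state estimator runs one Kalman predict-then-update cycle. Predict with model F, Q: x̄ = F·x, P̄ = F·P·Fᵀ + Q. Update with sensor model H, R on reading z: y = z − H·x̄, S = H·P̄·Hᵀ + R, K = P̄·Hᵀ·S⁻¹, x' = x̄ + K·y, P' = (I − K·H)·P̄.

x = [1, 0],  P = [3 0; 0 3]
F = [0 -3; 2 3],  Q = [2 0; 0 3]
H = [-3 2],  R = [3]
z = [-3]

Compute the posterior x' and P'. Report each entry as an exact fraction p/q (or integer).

x' = [47/36, 17/36]
P' = [227/84 317/84; 317/84 503/84]

x̄ = F·x = [0, 2]
P̄ = F·P·Fᵀ + Q = [29 -27; -27 42]
y = z − H·x̄ = [-7]
S = H·P̄·Hᵀ + R = [756]
K = P̄·Hᵀ·S⁻¹ = [-47/252; 55/252]
x' = x̄ + K·y = [47/36, 17/36]
P' = (I − K·H)·P̄ = [227/84 317/84; 317/84 503/84]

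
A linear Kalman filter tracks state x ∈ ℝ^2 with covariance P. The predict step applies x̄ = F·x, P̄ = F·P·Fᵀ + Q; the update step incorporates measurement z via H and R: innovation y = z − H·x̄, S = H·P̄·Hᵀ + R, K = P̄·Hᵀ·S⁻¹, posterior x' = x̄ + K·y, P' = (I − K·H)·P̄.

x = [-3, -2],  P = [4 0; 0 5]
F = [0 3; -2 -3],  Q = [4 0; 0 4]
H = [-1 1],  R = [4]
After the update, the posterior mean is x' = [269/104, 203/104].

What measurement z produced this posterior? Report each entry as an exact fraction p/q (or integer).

z = [-1]

x̄ = F·x = [-6, 12]
P̄ = F·P·Fᵀ + Q = [49 -45; -45 65]
S = H·P̄·Hᵀ + R = [208]
K = P̄·Hᵀ·S⁻¹ = [-47/104; 55/104]
x' − x̄ = [893/104, -1045/104] = K·y
y = (KᵀK)⁻¹·Kᵀ·(x' − x̄) = [-19]
z = y + H·x̄ = [-19] + [18] = [-1]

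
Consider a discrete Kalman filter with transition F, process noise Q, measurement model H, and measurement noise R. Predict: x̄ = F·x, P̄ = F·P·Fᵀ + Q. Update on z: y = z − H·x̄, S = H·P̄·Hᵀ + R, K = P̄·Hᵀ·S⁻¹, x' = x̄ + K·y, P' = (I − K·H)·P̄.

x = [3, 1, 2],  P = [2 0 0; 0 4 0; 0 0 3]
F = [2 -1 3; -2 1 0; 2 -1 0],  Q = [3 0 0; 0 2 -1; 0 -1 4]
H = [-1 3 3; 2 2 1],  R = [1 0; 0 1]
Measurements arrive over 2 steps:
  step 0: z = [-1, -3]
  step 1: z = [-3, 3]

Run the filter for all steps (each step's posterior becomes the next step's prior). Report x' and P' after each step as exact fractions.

step 0: x' = [91/263, -877/263, 2450/789], P' = [2976/1315 -6294/1315 1437/263; -6294/1315 14621/1315 -3326/263; 1437/263 -3326/263 22855/1578]
step 1: x' = [119053387/66249104, -686132/4140569, -15170313/66249104], P' = [112695693/132498208 -11914755/8281138 218697313/132498208; -11914755/8281138 13218625/4140569 -29954741/8281138; 218697313/132498208 -29954741/8281138 556210821/132498208]

step 0: x̄ = F·x = [11, -5, 5]
step 0: P̄ = F·P·Fᵀ + Q = [42 -12 12; -12 14 -13; 12 -13 16]
step 0: y = z − H·x̄ = [10, -20]
step 0: S = H·P̄·Hᵀ + R = [79 -57; -57 141]
step 0: K = P̄·Hᵀ·S⁻¹ = [-303/1315 549/1315; 267/1315 24/1315; 25/526 187/1578]
step 0: x' = x̄ + K·y = [91/263, -877/263, 2450/789]
step 0: P' = (I − K·H)·P̄ = [2976/1315 -6294/1315 1437/263; -6294/1315 14621/1315 -3326/263; 1437/263 -3326/263 22855/1578]
step 1: x̄ = F·x = [3509/263, -1059/263, 1059/263]
step 1: P̄ = F·P·Fᵀ + Q = [826117/2630 -144701/1315 144701/1315; -144701/1315 54331/1315 -53016/1315; 144701/1315 -53016/1315 56961/1315]
step 1: y = z − H·x̄ = [2720/263, -5170/263]
step 1: S = H·P̄·Hᵀ + R = [923427/2630 -661691/1315; -661691/1315 1136966/1315]
step 1: K = P̄·Hᵀ·S⁻¹ = [-14255997/66249104 62816539/132498208; 681141/4140569 -909751/8281138; 6053791/66249104 35053735/132498208]
step 1: x' = x̄ + K·y = [119053387/66249104, -686132/4140569, -15170313/66249104]
step 1: P' = (I − K·H)·P̄ = [112695693/132498208 -11914755/8281138 218697313/132498208; -11914755/8281138 13218625/4140569 -29954741/8281138; 218697313/132498208 -29954741/8281138 556210821/132498208]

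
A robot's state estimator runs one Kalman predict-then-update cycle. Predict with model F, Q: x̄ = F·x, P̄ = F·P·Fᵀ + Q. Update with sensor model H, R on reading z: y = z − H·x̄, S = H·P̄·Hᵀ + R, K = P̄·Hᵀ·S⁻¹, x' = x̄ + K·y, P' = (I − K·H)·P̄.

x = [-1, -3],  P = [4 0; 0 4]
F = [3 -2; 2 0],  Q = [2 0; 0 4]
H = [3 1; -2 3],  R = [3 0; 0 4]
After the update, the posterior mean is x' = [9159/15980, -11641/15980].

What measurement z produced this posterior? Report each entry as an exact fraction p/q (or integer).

z = [1, -3]

x̄ = F·x = [3, -2]
P̄ = F·P·Fᵀ + Q = [54 24; 24 20]
S = H·P̄·Hᵀ + R = [653 -96; -96 112]
K = P̄·Hᵀ·S⁻¹ = [1086/3995 -1413/15980; 716/3995 4167/15980]
x' − x̄ = [-38781/15980, 20319/15980] = K·y
y = (KᵀK)⁻¹·Kᵀ·(x' − x̄) = [-6, 9]
z = y + H·x̄ = [-6, 9] + [7, -12] = [1, -3]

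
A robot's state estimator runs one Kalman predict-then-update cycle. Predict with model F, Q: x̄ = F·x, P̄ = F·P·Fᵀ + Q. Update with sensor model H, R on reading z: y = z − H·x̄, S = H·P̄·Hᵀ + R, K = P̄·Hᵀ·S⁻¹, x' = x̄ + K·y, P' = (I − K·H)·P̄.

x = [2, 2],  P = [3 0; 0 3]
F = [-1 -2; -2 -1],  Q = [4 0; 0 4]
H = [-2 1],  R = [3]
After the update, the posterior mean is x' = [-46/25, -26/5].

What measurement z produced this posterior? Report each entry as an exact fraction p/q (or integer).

x̄ = F·x = [-6, -6]
P̄ = F·P·Fᵀ + Q = [19 12; 12 19]
S = H·P̄·Hᵀ + R = [50]
K = P̄·Hᵀ·S⁻¹ = [-13/25; -1/10]
x' − x̄ = [104/25, 4/5] = K·y
y = (KᵀK)⁻¹·Kᵀ·(x' − x̄) = [-8]
z = y + H·x̄ = [-8] + [6] = [-2]

z = [-2]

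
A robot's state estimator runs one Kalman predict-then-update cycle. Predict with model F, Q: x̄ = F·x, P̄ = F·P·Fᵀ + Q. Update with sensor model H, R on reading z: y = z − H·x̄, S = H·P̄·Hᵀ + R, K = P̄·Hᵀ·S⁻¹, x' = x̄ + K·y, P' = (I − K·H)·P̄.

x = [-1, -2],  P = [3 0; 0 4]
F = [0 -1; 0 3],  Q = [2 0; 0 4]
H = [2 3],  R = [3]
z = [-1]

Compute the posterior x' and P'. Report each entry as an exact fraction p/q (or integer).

x' = [58/81, -70/81]
P' = [98/27 -68/27; -68/27 56/27]

x̄ = F·x = [2, -6]
P̄ = F·P·Fᵀ + Q = [6 -12; -12 40]
y = z − H·x̄ = [13]
S = H·P̄·Hᵀ + R = [243]
K = P̄·Hᵀ·S⁻¹ = [-8/81; 32/81]
x' = x̄ + K·y = [58/81, -70/81]
P' = (I − K·H)·P̄ = [98/27 -68/27; -68/27 56/27]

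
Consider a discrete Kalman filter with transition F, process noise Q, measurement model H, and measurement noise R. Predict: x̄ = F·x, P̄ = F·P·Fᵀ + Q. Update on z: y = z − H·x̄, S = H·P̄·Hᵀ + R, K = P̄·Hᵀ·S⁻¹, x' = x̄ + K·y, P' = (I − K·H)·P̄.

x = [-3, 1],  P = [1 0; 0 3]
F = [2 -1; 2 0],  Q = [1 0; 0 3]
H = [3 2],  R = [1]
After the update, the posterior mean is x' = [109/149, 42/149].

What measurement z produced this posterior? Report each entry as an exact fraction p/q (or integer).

z = [3]

x̄ = F·x = [-7, -6]
P̄ = F·P·Fᵀ + Q = [8 4; 4 7]
S = H·P̄·Hᵀ + R = [149]
K = P̄·Hᵀ·S⁻¹ = [32/149; 26/149]
x' − x̄ = [1152/149, 936/149] = K·y
y = (KᵀK)⁻¹·Kᵀ·(x' − x̄) = [36]
z = y + H·x̄ = [36] + [-33] = [3]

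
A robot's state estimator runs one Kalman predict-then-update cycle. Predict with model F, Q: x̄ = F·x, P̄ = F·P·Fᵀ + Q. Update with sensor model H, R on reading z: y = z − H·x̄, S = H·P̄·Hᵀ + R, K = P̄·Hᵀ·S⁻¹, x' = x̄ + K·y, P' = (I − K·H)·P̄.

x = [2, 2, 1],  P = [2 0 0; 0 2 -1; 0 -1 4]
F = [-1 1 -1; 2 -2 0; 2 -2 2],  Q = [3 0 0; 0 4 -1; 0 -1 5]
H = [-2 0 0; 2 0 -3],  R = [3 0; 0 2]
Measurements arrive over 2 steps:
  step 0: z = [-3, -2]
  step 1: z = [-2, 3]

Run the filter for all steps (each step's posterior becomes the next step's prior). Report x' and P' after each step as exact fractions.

step 0: x̄ = F·x = [-1, 0, 2]
step 0: P̄ = F·P·Fᵀ + Q = [13 -10 -20; -10 20 19; -20 19 45]
step 0: y = z − H·x̄ = [-5, 6]
step 0: S = H·P̄·Hᵀ + R = [55 -172; -172 699]
step 0: K = P̄·Hᵀ·S⁻¹ = [-3382/8861 258/8861; 736/8861 -795/8861; -2140/8861 -2745/8861]
step 0: x' = x̄ + K·y = [9597/8861, -8450/8861, 11952/8861]
step 0: P' = (I − K·H)·P̄ = [5073/8861 -1104/8861 3210/8861; -1104/8861 101285/8861 -206/8861; 3210/8861 -206/8861 3970/8861]
step 1: x̄ = F·x = [-29999/8861, 36094/8861, 59998/8861]
step 1: P̄ = F·P·Fᵀ + Q = [145951/8861 -223964/8861 -238736/8861; -223964/8861 469708/8861 439067/8861; -238736/8861 439067/8861 521777/8861]
step 1: y = z − H·x̄ = [-77720/8861, 266575/8861]
step 1: S = H·P̄·Hᵀ + R = [610387/8861 -2016220/8861; -2016220/8861 8162351/8861]
step 1: K = P̄·Hᵀ·S⁻¹ = [-39502882/103492817 3024330/103492817; 10975868/103492817 -19669383/103492817; -24991108/103492817 -32074461/103492817]
step 1: x' = x̄ + K·y = [87088787/103492817, -266441767/103492817, -44981209/103492817]
step 1: P' = (I − K·H)·P̄ = [59254323/103492817 -16463802/103492817 37486662/103492817; -16463802/103492817 1012979025/103492817 2137054/103492817; 37486662/103492817 2137054/103492817 46374082/103492817]

step 0: x' = [9597/8861, -8450/8861, 11952/8861], P' = [5073/8861 -1104/8861 3210/8861; -1104/8861 101285/8861 -206/8861; 3210/8861 -206/8861 3970/8861]
step 1: x' = [87088787/103492817, -266441767/103492817, -44981209/103492817], P' = [59254323/103492817 -16463802/103492817 37486662/103492817; -16463802/103492817 1012979025/103492817 2137054/103492817; 37486662/103492817 2137054/103492817 46374082/103492817]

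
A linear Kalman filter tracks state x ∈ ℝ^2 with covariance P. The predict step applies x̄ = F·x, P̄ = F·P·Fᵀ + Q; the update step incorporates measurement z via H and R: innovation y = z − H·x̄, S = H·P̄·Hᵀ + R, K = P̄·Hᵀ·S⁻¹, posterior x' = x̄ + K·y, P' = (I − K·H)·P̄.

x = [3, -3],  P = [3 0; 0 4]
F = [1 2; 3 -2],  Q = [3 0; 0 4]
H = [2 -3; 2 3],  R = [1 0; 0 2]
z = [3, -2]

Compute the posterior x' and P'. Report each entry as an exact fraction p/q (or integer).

x' = [36680/143459, -115862/143459]
P' = [26639/143459 5896/143459; 5896/143459 11914/143459]

x̄ = F·x = [-3, 15]
P̄ = F·P·Fᵀ + Q = [22 -7; -7 47]
y = z − H·x̄ = [54, -41]
S = H·P̄·Hᵀ + R = [596 -335; -335 429]
K = P̄·Hᵀ·S⁻¹ = [35590/143459 35483/143459; -23950/143459 23767/143459]
x' = x̄ + K·y = [36680/143459, -115862/143459]
P' = (I − K·H)·P̄ = [26639/143459 5896/143459; 5896/143459 11914/143459]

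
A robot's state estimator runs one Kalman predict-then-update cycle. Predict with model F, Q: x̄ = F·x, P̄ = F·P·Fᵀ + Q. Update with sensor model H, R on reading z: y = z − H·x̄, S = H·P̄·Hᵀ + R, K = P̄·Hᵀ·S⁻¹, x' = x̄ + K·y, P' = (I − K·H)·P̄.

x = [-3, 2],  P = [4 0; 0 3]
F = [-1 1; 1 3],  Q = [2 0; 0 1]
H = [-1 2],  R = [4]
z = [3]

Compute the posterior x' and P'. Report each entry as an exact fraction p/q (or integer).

x' = [607/121, 481/121]
P' = [1088/121 546/121; 546/121 391/121]

x̄ = F·x = [5, 3]
P̄ = F·P·Fᵀ + Q = [9 5; 5 32]
y = z − H·x̄ = [2]
S = H·P̄·Hᵀ + R = [121]
K = P̄·Hᵀ·S⁻¹ = [1/121; 59/121]
x' = x̄ + K·y = [607/121, 481/121]
P' = (I − K·H)·P̄ = [1088/121 546/121; 546/121 391/121]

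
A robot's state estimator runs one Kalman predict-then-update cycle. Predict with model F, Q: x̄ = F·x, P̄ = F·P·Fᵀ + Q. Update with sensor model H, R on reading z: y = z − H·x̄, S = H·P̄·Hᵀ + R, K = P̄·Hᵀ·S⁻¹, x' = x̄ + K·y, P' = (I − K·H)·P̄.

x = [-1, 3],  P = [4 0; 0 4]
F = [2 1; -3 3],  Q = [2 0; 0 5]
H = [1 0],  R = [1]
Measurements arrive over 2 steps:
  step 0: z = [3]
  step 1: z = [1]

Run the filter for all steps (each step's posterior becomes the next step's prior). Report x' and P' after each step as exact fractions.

step 0: x' = [67/23, 252/23], P' = [22/23 -12/23; -12/23 1627/23]
step 1: x' = [2099/1736, -32493/1736], P' = [1713/1736 4713/1736; 4713/1736 179401/1736]

step 0: x̄ = F·x = [1, 12]
step 0: P̄ = F·P·Fᵀ + Q = [22 -12; -12 77]
step 0: y = z − H·x̄ = [2]
step 0: S = H·P̄·Hᵀ + R = [23]
step 0: K = P̄·Hᵀ·S⁻¹ = [22/23; -12/23]
step 0: x' = x̄ + K·y = [67/23, 252/23]
step 0: P' = (I − K·H)·P̄ = [22/23 -12/23; -12/23 1627/23]
step 1: x̄ = F·x = [386/23, 555/23]
step 1: P̄ = F·P·Fᵀ + Q = [1713/23 4713/23; 4713/23 15172/23]
step 1: y = z − H·x̄ = [-363/23]
step 1: S = H·P̄·Hᵀ + R = [1736/23]
step 1: K = P̄·Hᵀ·S⁻¹ = [1713/1736; 4713/1736]
step 1: x' = x̄ + K·y = [2099/1736, -32493/1736]
step 1: P' = (I − K·H)·P̄ = [1713/1736 4713/1736; 4713/1736 179401/1736]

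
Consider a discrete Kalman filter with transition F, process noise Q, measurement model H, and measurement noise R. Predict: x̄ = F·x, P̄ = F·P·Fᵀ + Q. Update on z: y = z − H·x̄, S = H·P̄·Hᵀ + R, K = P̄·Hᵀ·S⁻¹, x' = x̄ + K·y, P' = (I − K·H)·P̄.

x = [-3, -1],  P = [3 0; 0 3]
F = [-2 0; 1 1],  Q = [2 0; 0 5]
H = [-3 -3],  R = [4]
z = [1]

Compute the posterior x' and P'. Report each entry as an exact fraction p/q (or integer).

x' = [558/121, -589/121]
P' = [1118/121 -1086/121; -1086/121 1106/121]

x̄ = F·x = [6, -4]
P̄ = F·P·Fᵀ + Q = [14 -6; -6 11]
y = z − H·x̄ = [7]
S = H·P̄·Hᵀ + R = [121]
K = P̄·Hᵀ·S⁻¹ = [-24/121; -15/121]
x' = x̄ + K·y = [558/121, -589/121]
P' = (I − K·H)·P̄ = [1118/121 -1086/121; -1086/121 1106/121]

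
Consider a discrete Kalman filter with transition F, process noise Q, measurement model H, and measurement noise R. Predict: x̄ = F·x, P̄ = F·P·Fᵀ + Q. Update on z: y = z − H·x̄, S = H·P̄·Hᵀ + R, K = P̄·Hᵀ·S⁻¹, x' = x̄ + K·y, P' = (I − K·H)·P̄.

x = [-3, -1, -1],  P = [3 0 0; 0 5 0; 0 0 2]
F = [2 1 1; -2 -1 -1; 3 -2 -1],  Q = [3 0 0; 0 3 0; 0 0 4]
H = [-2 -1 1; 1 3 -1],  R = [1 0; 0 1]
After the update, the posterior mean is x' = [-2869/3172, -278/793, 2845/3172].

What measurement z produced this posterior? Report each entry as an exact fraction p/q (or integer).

x̄ = F·x = [-8, 8, -6]
P̄ = F·P·Fᵀ + Q = [22 -19 6; -19 22 -6; 6 -6 53]
S = H·P̄·Hᵀ + R = [76 -36; -36 184]
K = P̄·Hᵀ·S⁻¹ = [-1243/3172 -475/1586; 937/3172 1097/3172; 1577/3172 -203/793]
x' − x̄ = [22507/3172, -6622/793, 21877/3172] = K·y
y = (KᵀK)⁻¹·Kᵀ·(x' − x̄) = [1, -25]
z = y + H·x̄ = [1, -25] + [2, 22] = [3, -3]

z = [3, -3]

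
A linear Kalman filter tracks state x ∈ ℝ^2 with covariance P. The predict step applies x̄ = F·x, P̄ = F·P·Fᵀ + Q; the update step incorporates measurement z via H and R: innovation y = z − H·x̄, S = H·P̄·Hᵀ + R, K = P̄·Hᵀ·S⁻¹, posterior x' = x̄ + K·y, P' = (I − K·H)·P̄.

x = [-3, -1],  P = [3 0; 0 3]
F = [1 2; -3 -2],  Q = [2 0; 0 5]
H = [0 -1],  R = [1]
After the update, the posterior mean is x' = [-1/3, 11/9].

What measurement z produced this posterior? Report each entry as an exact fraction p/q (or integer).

z = [-1]

x̄ = F·x = [-5, 11]
P̄ = F·P·Fᵀ + Q = [17 -21; -21 44]
S = H·P̄·Hᵀ + R = [45]
K = P̄·Hᵀ·S⁻¹ = [7/15; -44/45]
x' − x̄ = [14/3, -88/9] = K·y
y = (KᵀK)⁻¹·Kᵀ·(x' − x̄) = [10]
z = y + H·x̄ = [10] + [-11] = [-1]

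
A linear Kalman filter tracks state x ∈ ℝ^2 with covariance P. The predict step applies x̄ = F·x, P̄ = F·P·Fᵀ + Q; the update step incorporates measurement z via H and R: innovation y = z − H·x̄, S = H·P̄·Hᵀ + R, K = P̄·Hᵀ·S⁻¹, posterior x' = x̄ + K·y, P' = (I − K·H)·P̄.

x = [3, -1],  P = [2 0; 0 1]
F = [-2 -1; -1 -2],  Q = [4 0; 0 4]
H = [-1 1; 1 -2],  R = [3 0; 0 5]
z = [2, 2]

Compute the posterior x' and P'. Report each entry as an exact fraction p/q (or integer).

x̄ = F·x = [-5, -1]
P̄ = F·P·Fᵀ + Q = [13 6; 6 10]
y = z − H·x̄ = [-2, 5]
S = H·P̄·Hᵀ + R = [14 -15; -15 34]
K = P̄·Hᵀ·S⁻¹ = [-223/251 -91/251; -74/251 -136/251]
x' = x̄ + K·y = [-1264/251, -783/251]
P' = (I − K·H)·P̄ = [1793/251 1124/251; 1124/251 902/251]

x' = [-1264/251, -783/251]
P' = [1793/251 1124/251; 1124/251 902/251]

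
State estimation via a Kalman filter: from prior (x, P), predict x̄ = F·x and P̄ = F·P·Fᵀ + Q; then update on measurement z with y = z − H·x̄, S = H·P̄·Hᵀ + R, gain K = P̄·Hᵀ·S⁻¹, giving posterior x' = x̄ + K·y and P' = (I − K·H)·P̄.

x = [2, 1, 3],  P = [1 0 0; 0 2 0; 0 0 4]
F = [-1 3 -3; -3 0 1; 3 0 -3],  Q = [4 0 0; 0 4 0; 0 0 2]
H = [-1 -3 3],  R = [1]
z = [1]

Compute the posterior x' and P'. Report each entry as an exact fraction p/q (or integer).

x' = [-6565/762, -517/254, -1161/254]
P' = [40469/762 59/254 4563/254; 59/254 643/254 651/254; 4563/254 651/254 2191/254]

x̄ = F·x = [-8, -3, -3]
P̄ = F·P·Fᵀ + Q = [59 -9 33; -9 17 -21; 33 -21 47]
y = z − H·x̄ = [-7]
S = H·P̄·Hᵀ + R = [762]
K = P̄·Hᵀ·S⁻¹ = [67/762; -35/254; 57/254]
x' = x̄ + K·y = [-6565/762, -517/254, -1161/254]
P' = (I − K·H)·P̄ = [40469/762 59/254 4563/254; 59/254 643/254 651/254; 4563/254 651/254 2191/254]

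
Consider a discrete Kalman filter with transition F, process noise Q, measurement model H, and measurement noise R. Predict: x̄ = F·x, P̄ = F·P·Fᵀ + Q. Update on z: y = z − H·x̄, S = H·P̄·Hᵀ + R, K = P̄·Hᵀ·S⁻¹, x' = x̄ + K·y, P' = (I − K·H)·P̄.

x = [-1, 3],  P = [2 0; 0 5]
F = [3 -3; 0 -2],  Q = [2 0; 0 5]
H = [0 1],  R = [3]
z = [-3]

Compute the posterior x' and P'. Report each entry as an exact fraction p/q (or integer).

x̄ = F·x = [-12, -6]
P̄ = F·P·Fᵀ + Q = [65 30; 30 25]
y = z − H·x̄ = [3]
S = H·P̄·Hᵀ + R = [28]
K = P̄·Hᵀ·S⁻¹ = [15/14; 25/28]
x' = x̄ + K·y = [-123/14, -93/28]
P' = (I − K·H)·P̄ = [230/7 45/14; 45/14 75/28]

x' = [-123/14, -93/28]
P' = [230/7 45/14; 45/14 75/28]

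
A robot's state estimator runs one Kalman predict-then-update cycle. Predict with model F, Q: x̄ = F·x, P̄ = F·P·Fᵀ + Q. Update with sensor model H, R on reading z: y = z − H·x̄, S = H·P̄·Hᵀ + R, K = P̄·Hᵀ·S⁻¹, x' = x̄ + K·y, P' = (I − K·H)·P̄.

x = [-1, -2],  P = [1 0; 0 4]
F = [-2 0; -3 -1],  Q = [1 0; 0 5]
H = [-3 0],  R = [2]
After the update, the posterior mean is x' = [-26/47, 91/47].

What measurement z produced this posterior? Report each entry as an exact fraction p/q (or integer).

x̄ = F·x = [2, 5]
P̄ = F·P·Fᵀ + Q = [5 6; 6 18]
S = H·P̄·Hᵀ + R = [47]
K = P̄·Hᵀ·S⁻¹ = [-15/47; -18/47]
x' − x̄ = [-120/47, -144/47] = K·y
y = (KᵀK)⁻¹·Kᵀ·(x' − x̄) = [8]
z = y + H·x̄ = [8] + [-6] = [2]

z = [2]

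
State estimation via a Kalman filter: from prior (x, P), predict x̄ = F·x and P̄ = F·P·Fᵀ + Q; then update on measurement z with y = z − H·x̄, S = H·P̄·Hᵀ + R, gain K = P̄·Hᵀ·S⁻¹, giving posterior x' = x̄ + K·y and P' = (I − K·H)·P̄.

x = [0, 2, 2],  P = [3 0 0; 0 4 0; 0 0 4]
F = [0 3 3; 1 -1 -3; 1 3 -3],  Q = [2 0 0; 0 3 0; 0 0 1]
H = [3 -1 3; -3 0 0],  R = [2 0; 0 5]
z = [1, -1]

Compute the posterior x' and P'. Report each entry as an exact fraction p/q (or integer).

x̄ = F·x = [12, -8, 0]
P̄ = F·P·Fᵀ + Q = [74 -48 0; -48 46 27; 0 27 76]
y = z − H·x̄ = [-43, 35]
S = H·P̄·Hᵀ + R = [1524 -810; -810 671]
K = P̄·Hᵀ·S⁻¹ = [225/61084 -9969/30542; 43501/366504 21861/61084; 44957/122168 27135/61084]
x' = x̄ + K·y = [25503/61084, -211765/366504, -33701/122168]
P' = (I − K·H)·P̄ = [16615/30542 -36435/61084 -45225/61084; -36435/61084 2712889/366504 383969/122168; -45225/61084 383969/122168 248411/122168]

x' = [25503/61084, -211765/366504, -33701/122168]
P' = [16615/30542 -36435/61084 -45225/61084; -36435/61084 2712889/366504 383969/122168; -45225/61084 383969/122168 248411/122168]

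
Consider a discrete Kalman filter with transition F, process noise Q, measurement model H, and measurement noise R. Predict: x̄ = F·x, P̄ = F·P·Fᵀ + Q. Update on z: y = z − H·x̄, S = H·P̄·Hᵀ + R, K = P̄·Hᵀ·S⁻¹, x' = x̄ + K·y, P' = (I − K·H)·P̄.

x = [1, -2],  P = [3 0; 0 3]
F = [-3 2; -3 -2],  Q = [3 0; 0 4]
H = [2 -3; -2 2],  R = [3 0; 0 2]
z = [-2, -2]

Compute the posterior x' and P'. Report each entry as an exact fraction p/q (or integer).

x' = [1433/430, 1151/430]
P' = [2649/430 2113/430; 2113/430 1771/430]

x̄ = F·x = [-7, 1]
P̄ = F·P·Fᵀ + Q = [42 15; 15 43]
y = z − H·x̄ = [15, -18]
S = H·P̄·Hᵀ + R = [378 -276; -276 222]
K = P̄·Hᵀ·S⁻¹ = [-347/430 -268/215; -1087/1290 -171/215]
x' = x̄ + K·y = [1433/430, 1151/430]
P' = (I − K·H)·P̄ = [2649/430 2113/430; 2113/430 1771/430]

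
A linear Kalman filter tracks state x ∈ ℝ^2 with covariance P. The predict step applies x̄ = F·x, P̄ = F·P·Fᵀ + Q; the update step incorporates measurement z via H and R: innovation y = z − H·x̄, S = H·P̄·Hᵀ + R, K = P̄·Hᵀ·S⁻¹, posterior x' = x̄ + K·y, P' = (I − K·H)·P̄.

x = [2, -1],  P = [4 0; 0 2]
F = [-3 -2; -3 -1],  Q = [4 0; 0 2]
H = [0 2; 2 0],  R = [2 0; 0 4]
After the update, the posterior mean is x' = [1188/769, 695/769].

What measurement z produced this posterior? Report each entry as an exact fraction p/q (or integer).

z = [2, 3]

x̄ = F·x = [-4, -5]
P̄ = F·P·Fᵀ + Q = [48 40; 40 40]
S = H·P̄·Hᵀ + R = [162 160; 160 196]
K = P̄·Hᵀ·S⁻¹ = [40/769 344/769; 360/769 20/769]
x' − x̄ = [4264/769, 4540/769] = K·y
y = (KᵀK)⁻¹·Kᵀ·(x' − x̄) = [12, 11]
z = y + H·x̄ = [12, 11] + [-10, -8] = [2, 3]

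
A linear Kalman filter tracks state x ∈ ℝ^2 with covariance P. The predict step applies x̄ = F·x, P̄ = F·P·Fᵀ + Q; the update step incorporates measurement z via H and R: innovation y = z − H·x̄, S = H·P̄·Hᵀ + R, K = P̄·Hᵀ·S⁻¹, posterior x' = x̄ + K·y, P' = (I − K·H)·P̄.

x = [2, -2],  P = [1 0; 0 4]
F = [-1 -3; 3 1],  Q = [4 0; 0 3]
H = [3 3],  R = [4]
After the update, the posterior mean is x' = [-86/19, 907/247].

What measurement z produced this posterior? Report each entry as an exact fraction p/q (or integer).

x̄ = F·x = [4, 4]
P̄ = F·P·Fᵀ + Q = [41 -15; -15 16]
S = H·P̄·Hᵀ + R = [247]
K = P̄·Hᵀ·S⁻¹ = [6/19; 3/247]
x' − x̄ = [-162/19, -81/247] = K·y
y = (KᵀK)⁻¹·Kᵀ·(x' − x̄) = [-27]
z = y + H·x̄ = [-27] + [24] = [-3]

z = [-3]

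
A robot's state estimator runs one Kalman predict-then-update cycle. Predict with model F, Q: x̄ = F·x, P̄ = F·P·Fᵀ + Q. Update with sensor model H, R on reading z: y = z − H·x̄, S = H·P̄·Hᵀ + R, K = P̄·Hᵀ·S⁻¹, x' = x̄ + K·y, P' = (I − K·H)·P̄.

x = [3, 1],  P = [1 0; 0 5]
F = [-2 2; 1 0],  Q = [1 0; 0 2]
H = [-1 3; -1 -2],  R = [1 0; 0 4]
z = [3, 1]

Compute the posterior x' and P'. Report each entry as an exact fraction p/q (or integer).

x' = [-529/344, 375/688]
P' = [245/172 117/344; 117/344 367/2064]

x̄ = F·x = [-4, 3]
P̄ = F·P·Fᵀ + Q = [25 -2; -2 3]
y = z − H·x̄ = [-10, 3]
S = H·P̄·Hᵀ + R = [65 9; 9 33]
K = P̄·Hᵀ·S⁻¹ = [-139/344 -181/344; 133/688 -359/2064]
x' = x̄ + K·y = [-529/344, 375/688]
P' = (I − K·H)·P̄ = [245/172 117/344; 117/344 367/2064]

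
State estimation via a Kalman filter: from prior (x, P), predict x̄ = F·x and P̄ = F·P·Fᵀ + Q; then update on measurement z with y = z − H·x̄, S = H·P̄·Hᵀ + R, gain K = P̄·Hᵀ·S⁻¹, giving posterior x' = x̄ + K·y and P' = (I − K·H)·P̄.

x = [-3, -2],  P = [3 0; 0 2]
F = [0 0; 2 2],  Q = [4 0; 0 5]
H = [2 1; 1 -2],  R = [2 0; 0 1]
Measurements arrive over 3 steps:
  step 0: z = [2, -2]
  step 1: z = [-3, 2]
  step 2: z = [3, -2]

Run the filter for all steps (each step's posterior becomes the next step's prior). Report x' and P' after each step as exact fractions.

step 0: x̄ = F·x = [0, -10]
step 0: P̄ = F·P·Fᵀ + Q = [4 0; 0 25]
step 0: y = z − H·x̄ = [12, -22]
step 0: S = H·P̄·Hᵀ + R = [43 -42; -42 105]
step 0: K = P̄·Hᵀ·S⁻¹ = [48/131 508/2751; 25/131 -1100/2751]
step 0: x' = x̄ + K·y = [920/2751, 2990/2751]
step 0: P' = (I − K·H)·P̄ = [908/2751 200/2751; 200/2751 650/2751]
step 1: x̄ = F·x = [0, 7820/2751]
step 1: P̄ = F·P·Fᵀ + Q = [4 0; 0 21587/2751]
step 1: y = z − H·x̄ = [-16073/2751, 21142/2751]
step 1: S = H·P̄·Hᵀ + R = [71105/2751 -21166/2751; -21166/2751 100103/2751]
step 1: K = P̄·Hᵀ·S⁻¹ = [885488/2424509 453748/2424509; 453327/2424509 -949828/2424509]
step 1: x' = x̄ + K·y = [-1686408/2424509, -3056317/2424509]
step 1: P' = (I − K·H)·P̄ = [799140/2424509 172696/2424509; 172696/2424509 561262/2424509]
step 2: x̄ = F·x = [0, -9485450/2424509]
step 2: P̄ = F·P·Fᵀ + Q = [4 0; 0 18945721/2424509]
step 2: y = z − H·x̄ = [16758977/2424509, -23819918/2424509]
step 2: S = H·P̄·Hᵀ + R = [62586883/2424509 -18495370/2424509; -18495370/2424509 87905429/2424509]
step 2: K = P̄·Hᵀ·S⁻¹ = [777224912/2128120823 398310492/2128120823; 397860141/2128120823 -833611724/2128120823]
step 2: x' = x̄ + K·y = [1459170152/2128120823, 2614182171/2128120823]
step 2: P' = (I − K·H)·P̄ = [701442028/2128120823 151565768/2128120823; 151565768/2128120823 492588746/2128120823]

step 0: x' = [920/2751, 2990/2751], P' = [908/2751 200/2751; 200/2751 650/2751]
step 1: x' = [-1686408/2424509, -3056317/2424509], P' = [799140/2424509 172696/2424509; 172696/2424509 561262/2424509]
step 2: x' = [1459170152/2128120823, 2614182171/2128120823], P' = [701442028/2128120823 151565768/2128120823; 151565768/2128120823 492588746/2128120823]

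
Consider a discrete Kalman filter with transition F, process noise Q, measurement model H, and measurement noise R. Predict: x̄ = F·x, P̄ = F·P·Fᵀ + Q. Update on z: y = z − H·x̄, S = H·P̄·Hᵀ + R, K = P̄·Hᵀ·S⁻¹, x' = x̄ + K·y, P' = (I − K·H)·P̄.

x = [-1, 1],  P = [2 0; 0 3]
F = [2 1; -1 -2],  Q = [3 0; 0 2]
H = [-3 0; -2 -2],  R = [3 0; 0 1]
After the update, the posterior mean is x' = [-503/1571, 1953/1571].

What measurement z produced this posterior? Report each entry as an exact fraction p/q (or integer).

x̄ = F·x = [-1, -1]
P̄ = F·P·Fᵀ + Q = [14 -10; -10 16]
S = H·P̄·Hᵀ + R = [129 24; 24 41]
K = P̄·Hᵀ·S⁻¹ = [-510/1571 -8/1571; 506/1571 -756/1571]
x' − x̄ = [1068/1571, 3524/1571] = K·y
y = (KᵀK)⁻¹·Kᵀ·(x' − x̄) = [-2, -6]
z = y + H·x̄ = [-2, -6] + [3, 4] = [1, -2]

z = [1, -2]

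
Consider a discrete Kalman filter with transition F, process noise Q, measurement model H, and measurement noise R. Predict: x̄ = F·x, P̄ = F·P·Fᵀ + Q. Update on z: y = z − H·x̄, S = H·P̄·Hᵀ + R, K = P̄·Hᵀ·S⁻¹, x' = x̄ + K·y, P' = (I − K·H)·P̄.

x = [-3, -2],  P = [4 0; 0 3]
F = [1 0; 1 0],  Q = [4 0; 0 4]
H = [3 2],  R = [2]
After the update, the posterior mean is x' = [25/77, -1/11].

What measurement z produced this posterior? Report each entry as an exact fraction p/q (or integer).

z = [1]

x̄ = F·x = [-3, -3]
P̄ = F·P·Fᵀ + Q = [8 4; 4 8]
S = H·P̄·Hᵀ + R = [154]
K = P̄·Hᵀ·S⁻¹ = [16/77; 2/11]
x' − x̄ = [256/77, 32/11] = K·y
y = (KᵀK)⁻¹·Kᵀ·(x' − x̄) = [16]
z = y + H·x̄ = [16] + [-15] = [1]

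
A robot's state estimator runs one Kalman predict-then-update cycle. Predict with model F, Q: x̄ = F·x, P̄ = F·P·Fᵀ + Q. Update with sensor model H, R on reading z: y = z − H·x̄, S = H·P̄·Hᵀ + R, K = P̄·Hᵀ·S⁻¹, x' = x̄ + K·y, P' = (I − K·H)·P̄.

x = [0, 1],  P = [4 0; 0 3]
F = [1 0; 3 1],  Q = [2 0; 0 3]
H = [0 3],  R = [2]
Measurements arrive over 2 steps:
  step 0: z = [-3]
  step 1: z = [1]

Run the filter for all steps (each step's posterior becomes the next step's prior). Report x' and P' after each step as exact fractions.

step 0: x̄ = F·x = [0, 1]
step 0: P̄ = F·P·Fᵀ + Q = [6 12; 12 42]
step 0: y = z − H·x̄ = [-6]
step 0: S = H·P̄·Hᵀ + R = [380]
step 0: K = P̄·Hᵀ·S⁻¹ = [9/95; 63/190]
step 0: x' = x̄ + K·y = [-54/95, -94/95]
step 0: P' = (I − K·H)·P̄ = [246/95 6/95; 6/95 21/95]
step 1: x̄ = F·x = [-54/95, -256/95]
step 1: P̄ = F·P·Fᵀ + Q = [436/95 744/95; 744/95 2556/95]
step 1: y = z − H·x̄ = [863/95]
step 1: S = H·P̄·Hᵀ + R = [23194/95]
step 1: K = P̄·Hᵀ·S⁻¹ = [1116/11597; 3834/11597]
step 1: x' = x̄ + K·y = [3546/11597, 3578/11597]
step 1: P' = (I − K·H)·P̄ = [27004/11597 744/11597; 744/11597 2556/11597]

step 0: x' = [-54/95, -94/95], P' = [246/95 6/95; 6/95 21/95]
step 1: x' = [3546/11597, 3578/11597], P' = [27004/11597 744/11597; 744/11597 2556/11597]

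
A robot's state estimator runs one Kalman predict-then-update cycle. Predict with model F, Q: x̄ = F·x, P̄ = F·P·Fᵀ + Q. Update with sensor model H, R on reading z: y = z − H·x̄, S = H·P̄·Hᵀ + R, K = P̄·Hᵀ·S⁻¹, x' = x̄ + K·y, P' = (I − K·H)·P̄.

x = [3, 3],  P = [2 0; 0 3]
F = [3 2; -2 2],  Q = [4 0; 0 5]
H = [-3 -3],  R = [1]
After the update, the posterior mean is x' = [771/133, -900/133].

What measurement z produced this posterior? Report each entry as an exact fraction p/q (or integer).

x̄ = F·x = [15, 0]
P̄ = F·P·Fᵀ + Q = [34 0; 0 25]
S = H·P̄·Hᵀ + R = [532]
K = P̄·Hᵀ·S⁻¹ = [-51/266; -75/532]
x' − x̄ = [-1224/133, -900/133] = K·y
y = (KᵀK)⁻¹·Kᵀ·(x' − x̄) = [48]
z = y + H·x̄ = [48] + [-45] = [3]

z = [3]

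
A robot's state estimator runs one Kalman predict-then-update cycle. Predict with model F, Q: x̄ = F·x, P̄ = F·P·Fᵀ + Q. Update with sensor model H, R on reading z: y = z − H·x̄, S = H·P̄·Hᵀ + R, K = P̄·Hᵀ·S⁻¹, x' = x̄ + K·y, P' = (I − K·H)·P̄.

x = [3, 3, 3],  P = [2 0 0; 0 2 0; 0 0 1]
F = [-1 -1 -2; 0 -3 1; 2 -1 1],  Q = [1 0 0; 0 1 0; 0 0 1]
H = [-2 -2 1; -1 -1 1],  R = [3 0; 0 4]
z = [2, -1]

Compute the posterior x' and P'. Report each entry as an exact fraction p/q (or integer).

x' = [-3551/1168, 1481/584, 1023/1168]
P' = [3113/1168 -1919/584 -1753/1168; -1919/584 2013/292 3287/584; -1753/1168 3287/584 8409/1168]

x̄ = F·x = [-12, -6, 6]
P̄ = F·P·Fᵀ + Q = [9 4 -4; 4 20 7; -4 7 12]
y = z − H·x̄ = [-40, -25]
S = H·P̄·Hᵀ + R = [151 77; 77 47]
K = P̄·Hᵀ·S⁻¹ = [-101/1168 -257/1168; -309/584 295/584; -411/1168 897/1168]
x' = x̄ + K·y = [-3551/1168, 1481/584, 1023/1168]
P' = (I − K·H)·P̄ = [3113/1168 -1919/584 -1753/1168; -1919/584 2013/292 3287/584; -1753/1168 3287/584 8409/1168]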